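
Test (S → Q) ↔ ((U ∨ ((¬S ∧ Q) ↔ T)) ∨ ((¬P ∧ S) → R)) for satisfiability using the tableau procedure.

Satisfiable

Initial set: {((S → Q) ↔ ((U ∨ ((¬S ∧ Q) ↔ T)) ∨ ((¬P ∧ S) → R)))}.
((S → Q) ↔ ((U ∨ ((¬S ∧ Q) ↔ T)) ∨ ((¬P ∧ S) → R))): β-rule — branch into (S → Q), ((U ∨ ((¬S ∧ Q) ↔ T)) ∨ ((¬P ∧ S) → R))  //  ¬(S → Q), ¬((U ∨ ((¬S ∧ Q) ↔ T)) ∨ ((¬P ∧ S) → R)).
  branch 1 (add (S → Q), ((U ∨ ((¬S ∧ Q) ↔ T)) ∨ ((¬P ∧ S) → R))):
    (S → Q): β-rule — branch into ¬S  //  Q.
      branch 1.1 (add ¬S):
        ((U ∨ ((¬S ∧ Q) ↔ T)) ∨ ((¬P ∧ S) → R)): β-rule — branch into (U ∨ ((¬S ∧ Q) ↔ T))  //  ((¬P ∧ S) → R).
          branch 1.1.1 (add (U ∨ ((¬S ∧ Q) ↔ T))):
            (U ∨ ((¬S ∧ Q) ↔ T)): β-rule — branch into U  //  ((¬S ∧ Q) ↔ T).
              branch 1.1.1.1 (add U):
                ○ open, literals {S=F, U=T}.
              branch 1.1.1.2 (add ((¬S ∧ Q) ↔ T)):
                ((¬S ∧ Q) ↔ T): β-rule — branch into (¬S ∧ Q), T  //  ¬(¬S ∧ Q), ¬T.
                  branch 1.1.1.2.1 (add (¬S ∧ Q), T):
                    (¬S ∧ Q): α-rule — add ¬S, Q.
                    ○ open, literals {Q=T, S=F, T=T}.
                  branch 1.1.1.2.2 (add ¬(¬S ∧ Q), ¬T):
                    ¬(¬S ∧ Q): β-rule — branch into ¬¬S  //  ¬Q.
                      branch 1.1.1.2.2.1 (add ¬¬S):
                        × closes — contains both S and ¬S.
                      branch 1.1.1.2.2.2 (add ¬Q):
                        ○ open, literals {Q=F, S=F, T=F}.
          branch 1.1.2 (add ((¬P ∧ S) → R)):
            ((¬P ∧ S) → R): β-rule — branch into ¬(¬P ∧ S)  //  R.
              branch 1.1.2.1 (add ¬(¬P ∧ S)):
                ¬(¬P ∧ S): β-rule — branch into ¬¬P  //  ¬S.
                  branch 1.1.2.1.1 (add ¬¬P):
                    ○ open, literals {P=T, S=F}.
                  branch 1.1.2.1.2 (add ¬S):
                    ○ open, literals {S=F}.
              branch 1.1.2.2 (add R):
                ○ open, literals {R=T, S=F}.
      branch 1.2 (add Q):
        ((U ∨ ((¬S ∧ Q) ↔ T)) ∨ ((¬P ∧ S) → R)): β-rule — branch into (U ∨ ((¬S ∧ Q) ↔ T))  //  ((¬P ∧ S) → R).
          branch 1.2.1 (add (U ∨ ((¬S ∧ Q) ↔ T))):
            (U ∨ ((¬S ∧ Q) ↔ T)): β-rule — branch into U  //  ((¬S ∧ Q) ↔ T).
              branch 1.2.1.1 (add U):
                ○ open, literals {Q=T, U=T}.
              branch 1.2.1.2 (add ((¬S ∧ Q) ↔ T)):
                ((¬S ∧ Q) ↔ T): β-rule — branch into (¬S ∧ Q), T  //  ¬(¬S ∧ Q), ¬T.
                  branch 1.2.1.2.1 (add (¬S ∧ Q), T):
                    (¬S ∧ Q): α-rule — add ¬S, Q.
                    ○ open, literals {Q=T, S=F, T=T}.
                  branch 1.2.1.2.2 (add ¬(¬S ∧ Q), ¬T):
                    ¬(¬S ∧ Q): β-rule — branch into ¬¬S  //  ¬Q.
                      branch 1.2.1.2.2.1 (add ¬¬S):
                        ○ open, literals {Q=T, S=T, T=F}.
                      branch 1.2.1.2.2.2 (add ¬Q):
                        × closes — contains both Q and ¬Q.
          branch 1.2.2 (add ((¬P ∧ S) → R)):
            ((¬P ∧ S) → R): β-rule — branch into ¬(¬P ∧ S)  //  R.
              branch 1.2.2.1 (add ¬(¬P ∧ S)):
                ¬(¬P ∧ S): β-rule — branch into ¬¬P  //  ¬S.
                  branch 1.2.2.1.1 (add ¬¬P):
                    ○ open, literals {P=T, Q=T}.
                  branch 1.2.2.1.2 (add ¬S):
                    ○ open, literals {Q=T, S=F}.
              branch 1.2.2.2 (add R):
                ○ open, literals {Q=T, R=T}.
  branch 2 (add ¬(S → Q), ¬((U ∨ ((¬S ∧ Q) ↔ T)) ∨ ((¬P ∧ S) → R))):
    ¬(S → Q): α-rule — add S, ¬Q.
    ¬((U ∨ ((¬S ∧ Q) ↔ T)) ∨ ((¬P ∧ S) → R)): α-rule — add ¬(U ∨ ((¬S ∧ Q) ↔ T)), ¬((¬P ∧ S) → R).
    ¬(U ∨ ((¬S ∧ Q) ↔ T)): α-rule — add ¬U, ¬((¬S ∧ Q) ↔ T).
    ¬((¬P ∧ S) → R): α-rule — add (¬P ∧ S), ¬R.
    (¬P ∧ S): α-rule — add ¬P, S.
    ¬((¬S ∧ Q) ↔ T): β-rule — branch into (¬S ∧ Q), ¬T  //  ¬(¬S ∧ Q), T.
      branch 2.1 (add (¬S ∧ Q), ¬T):
        (¬S ∧ Q): α-rule — add ¬S, Q.
        × closes — contains both S and ¬S.
      branch 2.2 (add ¬(¬S ∧ Q), T):
        ¬(¬S ∧ Q): β-rule — branch into ¬¬S  //  ¬Q.
          branch 2.2.1 (add ¬¬S):
            ○ open, literals {P=F, Q=F, R=F, S=T, T=T, U=F}.
          branch 2.2.2 (add ¬Q):
            ○ open, literals {P=F, Q=F, R=F, S=T, T=T, U=F}.
3 branches closed, 14 open.
An open branch gives a satisfying assignment: S=F, U=T.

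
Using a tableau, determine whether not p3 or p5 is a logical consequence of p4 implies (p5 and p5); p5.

Initial set: {(p4 implies (p5 and p5)); p5; not (not p3 or p5)}.
not (not p3 or p5): α-rule — add not not p3, not p5.
× closes — contains both p5 and not p5.
All 1 branch closes.
Every branch closed, so the premises entail the conclusion.

Yes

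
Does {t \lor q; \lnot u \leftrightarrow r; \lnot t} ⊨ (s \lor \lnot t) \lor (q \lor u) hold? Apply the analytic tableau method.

Yes

Initial set: {(t \lor q); (\lnot u \leftrightarrow r); \lnot t; \lnot ((s \lor \lnot t) \lor (q \lor u))}.
\lnot ((s \lor \lnot t) \lor (q \lor u)): α-rule — add \lnot (s \lor \lnot t), \lnot (q \lor u).
\lnot (s \lor \lnot t): α-rule — add \lnot s, \lnot \lnot t.
× closes — contains both t and \lnot t.
All 1 branch closes.
Every branch closed, so the premises entail the conclusion.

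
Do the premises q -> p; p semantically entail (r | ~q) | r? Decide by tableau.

No

Initial set: {(q -> p); p; ~((r | ~q) | r)}.
~((r | ~q) | r): α-rule — add ~(r | ~q), ~r.
~(r | ~q): α-rule — add ~r, ~~q.
(q -> p): β-rule — branch into ~q  //  p.
  branch 1 (add ~q):
    × closes — contains both q and ~q.
  branch 2 (add p):
    ○ open, literals {p=1, q=1, r=0}.
1 branch closed, 1 open.
An open branch gives a countermodel: p=1, q=1, r=0 (unmentioned atoms arbitrary); the premises hold there but the conclusion fails.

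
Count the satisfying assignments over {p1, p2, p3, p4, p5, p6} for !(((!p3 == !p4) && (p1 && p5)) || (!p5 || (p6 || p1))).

Initial set: {!(((!p3 == !p4) && (p1 && p5)) || (!p5 || (p6 || p1)))}.
!(((!p3 == !p4) && (p1 && p5)) || (!p5 || (p6 || p1))): α-rule — add !((!p3 == !p4) && (p1 && p5)), !(!p5 || (p6 || p1)).
!(!p5 || (p6 || p1)): α-rule — add !!p5, !(p6 || p1).
!(p6 || p1): α-rule — add !p6, !p1.
!((!p3 == !p4) && (p1 && p5)): β-rule — branch into !(!p3 == !p4)  //  !(p1 && p5).
  branch 1 (add !(!p3 == !p4)):
    !(!p3 == !p4): β-rule — branch into !p3, !!p4  //  !!p3, !p4.
      branch 1.1 (add !p3, !!p4):
        ○ open, literals {p1=0, p3=0, p4=1, p5=1, p6=0}.
      branch 1.2 (add !!p3, !p4):
        ○ open, literals {p1=0, p3=1, p4=0, p5=1, p6=0}.
  branch 2 (add !(p1 && p5)):
    !(p1 && p5): β-rule — branch into !p1  //  !p5.
      branch 2.1 (add !p1):
        ○ open, literals {p1=0, p5=1, p6=0}.
      branch 2.2 (add !p5):
        × closes — contains both p5 and !p5.
1 branch closed, 3 open.
Each open branch fixes some atoms; the unmentioned ones are free. Counting distinct full assignments: branch {p1=0, p3=0, p4=1, p5=1, p6=0} (p2) contributes 2 new; branch {p1=0, p3=1, p4=0, p5=1, p6=0} (p2) contributes 2 new; branch {p1=0, p5=1, p6=0} (p2, p3, p4) contributes 4 new. Total: 8.

8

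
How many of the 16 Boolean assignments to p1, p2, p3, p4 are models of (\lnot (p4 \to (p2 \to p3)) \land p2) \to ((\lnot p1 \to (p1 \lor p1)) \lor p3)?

15

Initial set: {T ((\lnot (p4 \to (p2 \to p3)) \land p2) \to ((\lnot p1 \to (p1 \lor p1)) \lor p3))}.
T ((\lnot (p4 \to (p2 \to p3)) \land p2) \to ((\lnot p1 \to (p1 \lor p1)) \lor p3)): β-rule — branch into F (\lnot (p4 \to (p2 \to p3)) \land p2)  //  T ((\lnot p1 \to (p1 \lor p1)) \lor p3).
  branch 1 (add F (\lnot (p4 \to (p2 \to p3)) \land p2)):
    F (\lnot (p4 \to (p2 \to p3)) \land p2): β-rule — branch into F \lnot (p4 \to (p2 \to p3))  //  F p2.
      branch 1.1 (add F \lnot (p4 \to (p2 \to p3))):
        F \lnot (p4 \to (p2 \to p3)): β-rule — branch into F p4  //  T (p2 \to p3).
          branch 1.1.1 (add F p4):
            ○ open, literals {p4=false}.
          branch 1.1.2 (add T (p2 \to p3)):
            T (p2 \to p3): β-rule — branch into F p2  //  T p3.
              branch 1.1.2.1 (add F p2):
                ○ open, literals {p2=false}.
              branch 1.1.2.2 (add T p3):
                ○ open, literals {p3=true}.
      branch 1.2 (add F p2):
        ○ open, literals {p2=false}.
  branch 2 (add T ((\lnot p1 \to (p1 \lor p1)) \lor p3)):
    T ((\lnot p1 \to (p1 \lor p1)) \lor p3): β-rule — branch into T (\lnot p1 \to (p1 \lor p1))  //  T p3.
      branch 2.1 (add T (\lnot p1 \to (p1 \lor p1))):
        T (\lnot p1 \to (p1 \lor p1)): β-rule — branch into F \lnot p1  //  T (p1 \lor p1).
          branch 2.1.1 (add F \lnot p1):
            ○ open, literals {p1=true}.
          branch 2.1.2 (add T (p1 \lor p1)):
            T (p1 \lor p1): β-rule — branch into T p1  //  T p1.
              branch 2.1.2.1 (add T p1):
                ○ open, literals {p1=true}.
              branch 2.1.2.2 (add T p1):
                ○ open, literals {p1=true}.
      branch 2.2 (add T p3):
        ○ open, literals {p3=true}.
0 branches closed, 8 open.
Each open branch fixes some atoms; the unmentioned ones are free. Counting distinct full assignments: branch {p4=false} (p1, p2, p3) contributes 8 new; branch {p2=false} (p1, p3, p4) contributes 4 new; branch {p3=true} (p1, p2, p4) contributes 2 new; branch {p2=false} (p1, p3, p4) contributes 0 new; branch {p1=true} (p2, p3, p4) contributes 1 new; branch {p1=true} (p2, p3, p4) contributes 0 new; branch {p1=true} (p2, p3, p4) contributes 0 new; branch {p3=true} (p1, p2, p4) contributes 0 new. Total: 15.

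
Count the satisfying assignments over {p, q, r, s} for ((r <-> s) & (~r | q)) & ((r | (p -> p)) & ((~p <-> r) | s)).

4

Initial set: {(((r <-> s) & (~r | q)) & ((r | (p -> p)) & ((~p <-> r) | s)))}.
(((r <-> s) & (~r | q)) & ((r | (p -> p)) & ((~p <-> r) | s))): α-rule — add ((r <-> s) & (~r | q)), ((r | (p -> p)) & ((~p <-> r) | s)).
((r <-> s) & (~r | q)): α-rule — add (r <-> s), (~r | q).
((r | (p -> p)) & ((~p <-> r) | s)): α-rule — add (r | (p -> p)), ((~p <-> r) | s).
(r <-> s): β-rule — branch into r, s  //  ~r, ~s.
  branch 1 (add r, s):
    (~r | q): β-rule — branch into ~r  //  q.
      branch 1.1 (add ~r):
        × closes — contains both r and ~r.
      branch 1.2 (add q):
        (r | (p -> p)): β-rule — branch into r  //  (p -> p).
          branch 1.2.1 (add r):
            ((~p <-> r) | s): β-rule — branch into (~p <-> r)  //  s.
              branch 1.2.1.1 (add (~p <-> r)):
                (~p <-> r): β-rule — branch into ~p, r  //  ~~p, ~r.
                  branch 1.2.1.1.1 (add ~p, r):
                    ○ open, literals {p=0, q=1, r=1, s=1}.
                  branch 1.2.1.1.2 (add ~~p, ~r):
                    × closes — contains both r and ~r.
              branch 1.2.1.2 (add s):
                ○ open, literals {q=1, r=1, s=1}.
          branch 1.2.2 (add (p -> p)):
            ((~p <-> r) | s): β-rule — branch into (~p <-> r)  //  s.
              branch 1.2.2.1 (add (~p <-> r)):
                (p -> p): β-rule — branch into ~p  //  p.
                  branch 1.2.2.1.1 (add ~p):
                    (~p <-> r): β-rule — branch into ~p, r  //  ~~p, ~r.
                      branch 1.2.2.1.1.1 (add ~p, r):
                        ○ open, literals {p=0, q=1, r=1, s=1}.
                      branch 1.2.2.1.1.2 (add ~~p, ~r):
                        × closes — contains both p and ~p.
                  branch 1.2.2.1.2 (add p):
                    (~p <-> r): β-rule — branch into ~p, r  //  ~~p, ~r.
                      branch 1.2.2.1.2.1 (add ~p, r):
                        × closes — contains both p and ~p.
                      branch 1.2.2.1.2.2 (add ~~p, ~r):
                        × closes — contains both r and ~r.
              branch 1.2.2.2 (add s):
                (p -> p): β-rule — branch into ~p  //  p.
                  branch 1.2.2.2.1 (add ~p):
                    ○ open, literals {p=0, q=1, r=1, s=1}.
                  branch 1.2.2.2.2 (add p):
                    ○ open, literals {p=1, q=1, r=1, s=1}.
  branch 2 (add ~r, ~s):
    (~r | q): β-rule — branch into ~r  //  q.
      branch 2.1 (add ~r):
        (r | (p -> p)): β-rule — branch into r  //  (p -> p).
          branch 2.1.1 (add r):
            × closes — contains both r and ~r.
          branch 2.1.2 (add (p -> p)):
            ((~p <-> r) | s): β-rule — branch into (~p <-> r)  //  s.
              branch 2.1.2.1 (add (~p <-> r)):
                (p -> p): β-rule — branch into ~p  //  p.
                  branch 2.1.2.1.1 (add ~p):
                    (~p <-> r): β-rule — branch into ~p, r  //  ~~p, ~r.
                      branch 2.1.2.1.1.1 (add ~p, r):
                        × closes — contains both r and ~r.
                      branch 2.1.2.1.1.2 (add ~~p, ~r):
                        × closes — contains both p and ~p.
                  branch 2.1.2.1.2 (add p):
                    (~p <-> r): β-rule — branch into ~p, r  //  ~~p, ~r.
                      branch 2.1.2.1.2.1 (add ~p, r):
                        × closes — contains both p and ~p.
                      branch 2.1.2.1.2.2 (add ~~p, ~r):
                        ○ open, literals {p=1, r=0, s=0}.
              branch 2.1.2.2 (add s):
                × closes — contains both s and ~s.
      branch 2.2 (add q):
        (r | (p -> p)): β-rule — branch into r  //  (p -> p).
          branch 2.2.1 (add r):
            × closes — contains both r and ~r.
          branch 2.2.2 (add (p -> p)):
            ((~p <-> r) | s): β-rule — branch into (~p <-> r)  //  s.
              branch 2.2.2.1 (add (~p <-> r)):
                (p -> p): β-rule — branch into ~p  //  p.
                  branch 2.2.2.1.1 (add ~p):
                    (~p <-> r): β-rule — branch into ~p, r  //  ~~p, ~r.
                      branch 2.2.2.1.1.1 (add ~p, r):
                        × closes — contains both r and ~r.
                      branch 2.2.2.1.1.2 (add ~~p, ~r):
                        × closes — contains both p and ~p.
                  branch 2.2.2.1.2 (add p):
                    (~p <-> r): β-rule — branch into ~p, r  //  ~~p, ~r.
                      branch 2.2.2.1.2.1 (add ~p, r):
                        × closes — contains both p and ~p.
                      branch 2.2.2.1.2.2 (add ~~p, ~r):
                        ○ open, literals {p=1, q=1, r=0, s=0}.
              branch 2.2.2.2 (add s):
                × closes — contains both s and ~s.
15 branches closed, 7 open.
Each open branch fixes some atoms; the unmentioned ones are free. Counting distinct full assignments: branch {p=0, q=1, r=1, s=1} (none free) contributes 1 new; branch {q=1, r=1, s=1} (p) contributes 1 new; branch {p=0, q=1, r=1, s=1} (none free) contributes 0 new; branch {p=0, q=1, r=1, s=1} (none free) contributes 0 new; branch {p=1, q=1, r=1, s=1} (none free) contributes 0 new; branch {p=1, r=0, s=0} (q) contributes 2 new; branch {p=1, q=1, r=0, s=0} (none free) contributes 0 new. Total: 4.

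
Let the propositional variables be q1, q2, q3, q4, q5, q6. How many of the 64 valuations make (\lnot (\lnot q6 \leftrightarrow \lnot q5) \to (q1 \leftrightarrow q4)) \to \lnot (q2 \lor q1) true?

28

Initial set: {((\lnot (\lnot q6 \leftrightarrow \lnot q5) \to (q1 \leftrightarrow q4)) \to \lnot (q2 \lor q1))}.
((\lnot (\lnot q6 \leftrightarrow \lnot q5) \to (q1 \leftrightarrow q4)) \to \lnot (q2 \lor q1)): β-rule — branch into \lnot (\lnot (\lnot q6 \leftrightarrow \lnot q5) \to (q1 \leftrightarrow q4))  //  \lnot (q2 \lor q1).
  branch 1 (add \lnot (\lnot (\lnot q6 \leftrightarrow \lnot q5) \to (q1 \leftrightarrow q4))):
    \lnot (\lnot (\lnot q6 \leftrightarrow \lnot q5) \to (q1 \leftrightarrow q4)): α-rule — add \lnot (\lnot q6 \leftrightarrow \lnot q5), \lnot (q1 \leftrightarrow q4).
    \lnot (\lnot q6 \leftrightarrow \lnot q5): β-rule — branch into \lnot q6, \lnot \lnot q5  //  \lnot \lnot q6, \lnot q5.
      branch 1.1 (add \lnot q6, \lnot \lnot q5):
        \lnot (q1 \leftrightarrow q4): β-rule — branch into q1, \lnot q4  //  \lnot q1, q4.
          branch 1.1.1 (add q1, \lnot q4):
            ○ open, literals {q1=1, q4=0, q5=1, q6=0}.
          branch 1.1.2 (add \lnot q1, q4):
            ○ open, literals {q1=0, q4=1, q5=1, q6=0}.
      branch 1.2 (add \lnot \lnot q6, \lnot q5):
        \lnot (q1 \leftrightarrow q4): β-rule — branch into q1, \lnot q4  //  \lnot q1, q4.
          branch 1.2.1 (add q1, \lnot q4):
            ○ open, literals {q1=1, q4=0, q5=0, q6=1}.
          branch 1.2.2 (add \lnot q1, q4):
            ○ open, literals {q1=0, q4=1, q5=0, q6=1}.
  branch 2 (add \lnot (q2 \lor q1)):
    \lnot (q2 \lor q1): α-rule — add \lnot q2, \lnot q1.
    ○ open, literals {q1=0, q2=0}.
0 branches closed, 5 open.
Each open branch fixes some atoms; the unmentioned ones are free. Counting distinct full assignments: branch {q1=1, q4=0, q5=1, q6=0} (q2, q3) contributes 4 new; branch {q1=0, q4=1, q5=1, q6=0} (q2, q3) contributes 4 new; branch {q1=1, q4=0, q5=0, q6=1} (q2, q3) contributes 4 new; branch {q1=0, q4=1, q5=0, q6=1} (q2, q3) contributes 4 new; branch {q1=0, q2=0} (q3, q4, q5, q6) contributes 12 new. Total: 28.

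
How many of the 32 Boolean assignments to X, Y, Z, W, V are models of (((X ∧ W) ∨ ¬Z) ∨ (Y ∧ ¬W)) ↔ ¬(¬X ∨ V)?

14

Initial set: {((((X ∧ W) ∨ ¬Z) ∨ (Y ∧ ¬W)) ↔ ¬(¬X ∨ V))}.
((((X ∧ W) ∨ ¬Z) ∨ (Y ∧ ¬W)) ↔ ¬(¬X ∨ V)): β-rule — branch into (((X ∧ W) ∨ ¬Z) ∨ (Y ∧ ¬W)), ¬(¬X ∨ V)  //  ¬(((X ∧ W) ∨ ¬Z) ∨ (Y ∧ ¬W)), ¬¬(¬X ∨ V).
  branch 1 (add (((X ∧ W) ∨ ¬Z) ∨ (Y ∧ ¬W)), ¬(¬X ∨ V)):
    ¬(¬X ∨ V): α-rule — add ¬¬X, ¬V.
    (((X ∧ W) ∨ ¬Z) ∨ (Y ∧ ¬W)): β-rule — branch into ((X ∧ W) ∨ ¬Z)  //  (Y ∧ ¬W).
      branch 1.1 (add ((X ∧ W) ∨ ¬Z)):
        ((X ∧ W) ∨ ¬Z): β-rule — branch into (X ∧ W)  //  ¬Z.
          branch 1.1.1 (add (X ∧ W)):
            (X ∧ W): α-rule — add X, W.
            ○ open, literals {V=0, W=1, X=1}.
          branch 1.1.2 (add ¬Z):
            ○ open, literals {V=0, X=1, Z=0}.
      branch 1.2 (add (Y ∧ ¬W)):
        (Y ∧ ¬W): α-rule — add Y, ¬W.
        ○ open, literals {V=0, W=0, X=1, Y=1}.
  branch 2 (add ¬(((X ∧ W) ∨ ¬Z) ∨ (Y ∧ ¬W)), ¬¬(¬X ∨ V)):
    ¬(((X ∧ W) ∨ ¬Z) ∨ (Y ∧ ¬W)): α-rule — add ¬((X ∧ W) ∨ ¬Z), ¬(Y ∧ ¬W).
    ¬((X ∧ W) ∨ ¬Z): α-rule — add ¬(X ∧ W), ¬¬Z.
    ¬¬(¬X ∨ V): β-rule — branch into ¬X  //  V.
      branch 2.1 (add ¬X):
        ¬(Y ∧ ¬W): β-rule — branch into ¬Y  //  ¬¬W.
          branch 2.1.1 (add ¬Y):
            ¬(X ∧ W): β-rule — branch into ¬X  //  ¬W.
              branch 2.1.1.1 (add ¬X):
                ○ open, literals {X=0, Y=0, Z=1}.
              branch 2.1.1.2 (add ¬W):
                ○ open, literals {W=0, X=0, Y=0, Z=1}.
          branch 2.1.2 (add ¬¬W):
            ¬(X ∧ W): β-rule — branch into ¬X  //  ¬W.
              branch 2.1.2.1 (add ¬X):
                ○ open, literals {W=1, X=0, Z=1}.
              branch 2.1.2.2 (add ¬W):
                × closes — contains both W and ¬W.
      branch 2.2 (add V):
        ¬(Y ∧ ¬W): β-rule — branch into ¬Y  //  ¬¬W.
          branch 2.2.1 (add ¬Y):
            ¬(X ∧ W): β-rule — branch into ¬X  //  ¬W.
              branch 2.2.1.1 (add ¬X):
                ○ open, literals {V=1, X=0, Y=0, Z=1}.
              branch 2.2.1.2 (add ¬W):
                ○ open, literals {V=1, W=0, Y=0, Z=1}.
          branch 2.2.2 (add ¬¬W):
            ¬(X ∧ W): β-rule — branch into ¬X  //  ¬W.
              branch 2.2.2.1 (add ¬X):
                ○ open, literals {V=1, W=1, X=0, Z=1}.
              branch 2.2.2.2 (add ¬W):
                × closes — contains both W and ¬W.
2 branches closed, 9 open.
Each open branch fixes some atoms; the unmentioned ones are free. Counting distinct full assignments: branch {V=0, W=1, X=1} (Y, Z) contributes 4 new; branch {V=0, X=1, Z=0} (Y, W) contributes 2 new; branch {V=0, W=0, X=1, Y=1} (Z) contributes 1 new; branch {X=0, Y=0, Z=1} (W, V) contributes 4 new; branch {W=0, X=0, Y=0, Z=1} (V) contributes 0 new; branch {W=1, X=0, Z=1} (Y, V) contributes 2 new; branch {V=1, X=0, Y=0, Z=1} (W) contributes 0 new; branch {V=1, W=0, Y=0, Z=1} (X) contributes 1 new; branch {V=1, W=1, X=0, Z=1} (Y) contributes 0 new. Total: 14.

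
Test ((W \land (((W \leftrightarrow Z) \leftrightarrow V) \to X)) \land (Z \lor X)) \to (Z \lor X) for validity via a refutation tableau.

Assume the negation and expand:
Initial set: {\lnot (((W \land (((W \leftrightarrow Z) \leftrightarrow V) \to X)) \land (Z \lor X)) \to (Z \lor X))}.
\lnot (((W \land (((W \leftrightarrow Z) \leftrightarrow V) \to X)) \land (Z \lor X)) \to (Z \lor X)): α-rule — add ((W \land (((W \leftrightarrow Z) \leftrightarrow V) \to X)) \land (Z \lor X)), \lnot (Z \lor X).
((W \land (((W \leftrightarrow Z) \leftrightarrow V) \to X)) \land (Z \lor X)): α-rule — add (W \land (((W \leftrightarrow Z) \leftrightarrow V) \to X)), (Z \lor X).
\lnot (Z \lor X): α-rule — add \lnot Z, \lnot X.
(W \land (((W \leftrightarrow Z) \leftrightarrow V) \to X)): α-rule — add W, (((W \leftrightarrow Z) \leftrightarrow V) \to X).
(Z \lor X): β-rule — branch into Z  //  X.
  branch 1 (add Z):
    × closes — contains both Z and \lnot Z.
  branch 2 (add X):
    × closes — contains both X and \lnot X.
All 2 branches close.
Every branch closed, so the negation is unsatisfiable and the formula is valid.

Valid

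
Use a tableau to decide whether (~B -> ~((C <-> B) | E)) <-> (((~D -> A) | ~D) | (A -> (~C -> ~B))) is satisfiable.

Satisfiable

Initial set: {((~B -> ~((C <-> B) | E)) <-> (((~D -> A) | ~D) | (A -> (~C -> ~B))))}.
((~B -> ~((C <-> B) | E)) <-> (((~D -> A) | ~D) | (A -> (~C -> ~B)))): β-rule — branch into (~B -> ~((C <-> B) | E)), (((~D -> A) | ~D) | (A -> (~C -> ~B)))  //  ~(~B -> ~((C <-> B) | E)), ~(((~D -> A) | ~D) | (A -> (~C -> ~B))).
  branch 1 (add (~B -> ~((C <-> B) | E)), (((~D -> A) | ~D) | (A -> (~C -> ~B)))):
    (~B -> ~((C <-> B) | E)): β-rule — branch into ~~B  //  ~((C <-> B) | E).
      branch 1.1 (add ~~B):
        (((~D -> A) | ~D) | (A -> (~C -> ~B))): β-rule — branch into ((~D -> A) | ~D)  //  (A -> (~C -> ~B)).
          branch 1.1.1 (add ((~D -> A) | ~D)):
            ((~D -> A) | ~D): β-rule — branch into (~D -> A)  //  ~D.
              branch 1.1.1.1 (add (~D -> A)):
                (~D -> A): β-rule — branch into ~~D  //  A.
                  branch 1.1.1.1.1 (add ~~D):
                    ○ open, literals {B=T, D=T}.
                  branch 1.1.1.1.2 (add A):
                    ○ open, literals {A=T, B=T}.
              branch 1.1.1.2 (add ~D):
                ○ open, literals {B=T, D=F}.
          branch 1.1.2 (add (A -> (~C -> ~B))):
            (A -> (~C -> ~B)): β-rule — branch into ~A  //  (~C -> ~B).
              branch 1.1.2.1 (add ~A):
                ○ open, literals {A=F, B=T}.
              branch 1.1.2.2 (add (~C -> ~B)):
                (~C -> ~B): β-rule — branch into ~~C  //  ~B.
                  branch 1.1.2.2.1 (add ~~C):
                    ○ open, literals {B=T, C=T}.
                  branch 1.1.2.2.2 (add ~B):
                    × closes — contains both B and ~B.
      branch 1.2 (add ~((C <-> B) | E)):
        ~((C <-> B) | E): α-rule — add ~(C <-> B), ~E.
        (((~D -> A) | ~D) | (A -> (~C -> ~B))): β-rule — branch into ((~D -> A) | ~D)  //  (A -> (~C -> ~B)).
          branch 1.2.1 (add ((~D -> A) | ~D)):
            ~(C <-> B): β-rule — branch into C, ~B  //  ~C, B.
              branch 1.2.1.1 (add C, ~B):
                ((~D -> A) | ~D): β-rule — branch into (~D -> A)  //  ~D.
                  branch 1.2.1.1.1 (add (~D -> A)):
                    (~D -> A): β-rule — branch into ~~D  //  A.
                      branch 1.2.1.1.1.1 (add ~~D):
                        ○ open, literals {B=F, C=T, D=T, E=F}.
                      branch 1.2.1.1.1.2 (add A):
                        ○ open, literals {A=T, B=F, C=T, E=F}.
                  branch 1.2.1.1.2 (add ~D):
                    ○ open, literals {B=F, C=T, D=F, E=F}.
              branch 1.2.1.2 (add ~C, B):
                ((~D -> A) | ~D): β-rule — branch into (~D -> A)  //  ~D.
                  branch 1.2.1.2.1 (add (~D -> A)):
                    (~D -> A): β-rule — branch into ~~D  //  A.
                      branch 1.2.1.2.1.1 (add ~~D):
                        ○ open, literals {B=T, C=F, D=T, E=F}.
                      branch 1.2.1.2.1.2 (add A):
                        ○ open, literals {A=T, B=T, C=F, E=F}.
                  branch 1.2.1.2.2 (add ~D):
                    ○ open, literals {B=T, C=F, D=F, E=F}.
          branch 1.2.2 (add (A -> (~C -> ~B))):
            ~(C <-> B): β-rule — branch into C, ~B  //  ~C, B.
              branch 1.2.2.1 (add C, ~B):
                (A -> (~C -> ~B)): β-rule — branch into ~A  //  (~C -> ~B).
                  branch 1.2.2.1.1 (add ~A):
                    ○ open, literals {A=F, B=F, C=T, E=F}.
                  branch 1.2.2.1.2 (add (~C -> ~B)):
                    (~C -> ~B): β-rule — branch into ~~C  //  ~B.
                      branch 1.2.2.1.2.1 (add ~~C):
                        ○ open, literals {B=F, C=T, E=F}.
                      branch 1.2.2.1.2.2 (add ~B):
                        ○ open, literals {B=F, C=T, E=F}.
              branch 1.2.2.2 (add ~C, B):
                (A -> (~C -> ~B)): β-rule — branch into ~A  //  (~C -> ~B).
                  branch 1.2.2.2.1 (add ~A):
                    ○ open, literals {A=F, B=T, C=F, E=F}.
                  branch 1.2.2.2.2 (add (~C -> ~B)):
                    (~C -> ~B): β-rule — branch into ~~C  //  ~B.
                      branch 1.2.2.2.2.1 (add ~~C):
                        × closes — contains both C and ~C.
                      branch 1.2.2.2.2.2 (add ~B):
                        × closes — contains both B and ~B.
  branch 2 (add ~(~B -> ~((C <-> B) | E)), ~(((~D -> A) | ~D) | (A -> (~C -> ~B)))):
    ~(~B -> ~((C <-> B) | E)): α-rule — add ~B, ~~((C <-> B) | E).
    ~(((~D -> A) | ~D) | (A -> (~C -> ~B))): α-rule — add ~((~D -> A) | ~D), ~(A -> (~C -> ~B)).
    ~((~D -> A) | ~D): α-rule — add ~(~D -> A), ~~D.
    ~(A -> (~C -> ~B)): α-rule — add A, ~(~C -> ~B).
    ~(~D -> A): α-rule — add ~D, ~A.
    × closes — contains both D and ~D.
4 branches closed, 15 open.
An open branch gives a satisfying assignment: B=T, D=T.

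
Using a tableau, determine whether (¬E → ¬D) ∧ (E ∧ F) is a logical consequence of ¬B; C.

No

Initial set: {¬B; C; ¬((¬E → ¬D) ∧ (E ∧ F))}.
¬((¬E → ¬D) ∧ (E ∧ F)): β-rule — branch into ¬(¬E → ¬D)  //  ¬(E ∧ F).
  branch 1 (add ¬(¬E → ¬D)):
    ¬(¬E → ¬D): α-rule — add ¬E, ¬¬D.
    ○ open, literals {B=F, C=T, D=T, E=F}.
  branch 2 (add ¬(E ∧ F)):
    ¬(E ∧ F): β-rule — branch into ¬E  //  ¬F.
      branch 2.1 (add ¬E):
        ○ open, literals {B=F, C=T, E=F}.
      branch 2.2 (add ¬F):
        ○ open, literals {B=F, C=T, F=F}.
0 branches closed, 3 open.
An open branch gives a countermodel: B=F, C=T, D=T, E=F (unmentioned atoms arbitrary); the premises hold there but the conclusion fails.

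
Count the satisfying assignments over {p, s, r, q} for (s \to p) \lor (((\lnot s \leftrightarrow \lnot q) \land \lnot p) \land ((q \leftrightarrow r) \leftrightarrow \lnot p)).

13

Initial set: {T ((s \to p) \lor (((\lnot s \leftrightarrow \lnot q) \land \lnot p) \land ((q \leftrightarrow r) \leftrightarrow \lnot p)))}.
T ((s \to p) \lor (((\lnot s \leftrightarrow \lnot q) \land \lnot p) \land ((q \leftrightarrow r) \leftrightarrow \lnot p))): β-rule — branch into T (s \to p)  //  T (((\lnot s \leftrightarrow \lnot q) \land \lnot p) \land ((q \leftrightarrow r) \leftrightarrow \lnot p)).
  branch 1 (add T (s \to p)):
    T (s \to p): β-rule — branch into F s  //  T p.
      branch 1.1 (add F s):
        ○ open, literals {s=F}.
      branch 1.2 (add T p):
        ○ open, literals {p=T}.
  branch 2 (add T (((\lnot s \leftrightarrow \lnot q) \land \lnot p) \land ((q \leftrightarrow r) \leftrightarrow \lnot p))):
    T (((\lnot s \leftrightarrow \lnot q) \land \lnot p) \land ((q \leftrightarrow r) \leftrightarrow \lnot p)): α-rule — add T ((\lnot s \leftrightarrow \lnot q) \land \lnot p), T ((q \leftrightarrow r) \leftrightarrow \lnot p).
    T ((\lnot s \leftrightarrow \lnot q) \land \lnot p): α-rule — add T (\lnot s \leftrightarrow \lnot q), T \lnot p.
    T ((q \leftrightarrow r) \leftrightarrow \lnot p): β-rule — branch into T (q \leftrightarrow r), T \lnot p  //  F (q \leftrightarrow r), F \lnot p.
      branch 2.1 (add T (q \leftrightarrow r), T \lnot p):
        T (\lnot s \leftrightarrow \lnot q): β-rule — branch into T \lnot s, T \lnot q  //  F \lnot s, F \lnot q.
          branch 2.1.1 (add T \lnot s, T \lnot q):
            T (q \leftrightarrow r): β-rule — branch into T q, T r  //  F q, F r.
              branch 2.1.1.1 (add T q, T r):
                × closes — contains both q and \lnot q.
              branch 2.1.1.2 (add F q, F r):
                ○ open, literals {p=F, q=F, r=F, s=F}.
          branch 2.1.2 (add F \lnot s, F \lnot q):
            T (q \leftrightarrow r): β-rule — branch into T q, T r  //  F q, F r.
              branch 2.1.2.1 (add T q, T r):
                ○ open, literals {p=F, q=T, r=T, s=T}.
              branch 2.1.2.2 (add F q, F r):
                × closes — contains both q and \lnot q.
      branch 2.2 (add F (q \leftrightarrow r), F \lnot p):
        × closes — contains both p and \lnot p.
3 branches closed, 4 open.
Each open branch fixes some atoms; the unmentioned ones are free. Counting distinct full assignments: branch {s=F} (p, r, q) contributes 8 new; branch {p=T} (s, r, q) contributes 4 new; branch {p=F, q=F, r=F, s=F} (none free) contributes 0 new; branch {p=F, q=T, r=T, s=T} (none free) contributes 1 new. Total: 13.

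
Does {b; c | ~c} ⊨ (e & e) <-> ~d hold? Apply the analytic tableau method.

Initial set: {b; (c | ~c); ~((e & e) <-> ~d)}.
(c | ~c): β-rule — branch into c  //  ~c.
  branch 1 (add c):
    ~((e & e) <-> ~d): β-rule — branch into (e & e), ~~d  //  ~(e & e), ~d.
      branch 1.1 (add (e & e), ~~d):
        (e & e): α-rule — add e, e.
        ○ open, literals {b=1, c=1, d=1, e=1}.
      branch 1.2 (add ~(e & e), ~d):
        ~(e & e): β-rule — branch into ~e  //  ~e.
          branch 1.2.1 (add ~e):
            ○ open, literals {b=1, c=1, d=0, e=0}.
          branch 1.2.2 (add ~e):
            ○ open, literals {b=1, c=1, d=0, e=0}.
  branch 2 (add ~c):
    ~((e & e) <-> ~d): β-rule — branch into (e & e), ~~d  //  ~(e & e), ~d.
      branch 2.1 (add (e & e), ~~d):
        (e & e): α-rule — add e, e.
        ○ open, literals {b=1, c=0, d=1, e=1}.
      branch 2.2 (add ~(e & e), ~d):
        ~(e & e): β-rule — branch into ~e  //  ~e.
          branch 2.2.1 (add ~e):
            ○ open, literals {b=1, c=0, d=0, e=0}.
          branch 2.2.2 (add ~e):
            ○ open, literals {b=1, c=0, d=0, e=0}.
0 branches closed, 6 open.
An open branch gives a countermodel: b=1, c=1, d=1, e=1 (unmentioned atoms arbitrary); the premises hold there but the conclusion fails.

No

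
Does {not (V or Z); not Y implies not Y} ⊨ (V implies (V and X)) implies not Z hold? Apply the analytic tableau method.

Yes

Initial set: {T not (V or Z); T (not Y implies not Y); F ((V implies (V and X)) implies not Z)}.
T not (V or Z): α-rule — add F V, F Z.
F ((V implies (V and X)) implies not Z): α-rule — add T (V implies (V and X)), F not Z.
× closes — contains both Z and not Z.
All 1 branch closes.
Every branch closed, so the premises entail the conclusion.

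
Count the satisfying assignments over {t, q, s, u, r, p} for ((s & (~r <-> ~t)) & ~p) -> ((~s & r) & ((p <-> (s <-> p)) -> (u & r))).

Initial set: {(((s & (~r <-> ~t)) & ~p) -> ((~s & r) & ((p <-> (s <-> p)) -> (u & r))))}.
(((s & (~r <-> ~t)) & ~p) -> ((~s & r) & ((p <-> (s <-> p)) -> (u & r)))): β-rule — branch into ~((s & (~r <-> ~t)) & ~p)  //  ((~s & r) & ((p <-> (s <-> p)) -> (u & r))).
  branch 1 (add ~((s & (~r <-> ~t)) & ~p)):
    ~((s & (~r <-> ~t)) & ~p): β-rule — branch into ~(s & (~r <-> ~t))  //  ~~p.
      branch 1.1 (add ~(s & (~r <-> ~t))):
        ~(s & (~r <-> ~t)): β-rule — branch into ~s  //  ~(~r <-> ~t).
          branch 1.1.1 (add ~s):
            ○ open, literals {s=false}.
          branch 1.1.2 (add ~(~r <-> ~t)):
            ~(~r <-> ~t): β-rule — branch into ~r, ~~t  //  ~~r, ~t.
              branch 1.1.2.1 (add ~r, ~~t):
                ○ open, literals {r=false, t=true}.
              branch 1.1.2.2 (add ~~r, ~t):
                ○ open, literals {r=true, t=false}.
      branch 1.2 (add ~~p):
        ○ open, literals {p=true}.
  branch 2 (add ((~s & r) & ((p <-> (s <-> p)) -> (u & r)))):
    ((~s & r) & ((p <-> (s <-> p)) -> (u & r))): α-rule — add (~s & r), ((p <-> (s <-> p)) -> (u & r)).
    (~s & r): α-rule — add ~s, r.
    ((p <-> (s <-> p)) -> (u & r)): β-rule — branch into ~(p <-> (s <-> p))  //  (u & r).
      branch 2.1 (add ~(p <-> (s <-> p))):
        ~(p <-> (s <-> p)): β-rule — branch into p, ~(s <-> p)  //  ~p, (s <-> p).
          branch 2.1.1 (add p, ~(s <-> p)):
            ~(s <-> p): β-rule — branch into s, ~p  //  ~s, p.
              branch 2.1.1.1 (add s, ~p):
                × closes — contains both s and ~s.
              branch 2.1.1.2 (add ~s, p):
                ○ open, literals {p=true, r=true, s=false}.
          branch 2.1.2 (add ~p, (s <-> p)):
            (s <-> p): β-rule — branch into s, p  //  ~s, ~p.
              branch 2.1.2.1 (add s, p):
                × closes — contains both s and ~s.
              branch 2.1.2.2 (add ~s, ~p):
                ○ open, literals {p=false, r=true, s=false}.
      branch 2.2 (add (u & r)):
        (u & r): α-rule — add u, r.
        ○ open, literals {r=true, s=false, u=true}.
2 branches closed, 7 open.
Each open branch fixes some atoms; the unmentioned ones are free. Counting distinct full assignments: branch {s=false} (t, q, u, r, p) contributes 32 new; branch {r=false, t=true} (q, s, u, p) contributes 8 new; branch {r=true, t=false} (q, s, u, p) contributes 8 new; branch {p=true} (t, q, s, u, r) contributes 8 new; branch {p=true, r=true, s=false} (t, q, u) contributes 0 new; branch {p=false, r=true, s=false} (t, q, u) contributes 0 new; branch {r=true, s=false, u=true} (t, q, p) contributes 0 new. Total: 56.

56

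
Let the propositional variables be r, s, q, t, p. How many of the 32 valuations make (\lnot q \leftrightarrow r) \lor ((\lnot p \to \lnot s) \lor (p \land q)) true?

28

Initial set: {T ((\lnot q \leftrightarrow r) \lor ((\lnot p \to \lnot s) \lor (p \land q)))}.
T ((\lnot q \leftrightarrow r) \lor ((\lnot p \to \lnot s) \lor (p \land q))): β-rule — branch into T (\lnot q \leftrightarrow r)  //  T ((\lnot p \to \lnot s) \lor (p \land q)).
  branch 1 (add T (\lnot q \leftrightarrow r)):
    T (\lnot q \leftrightarrow r): β-rule — branch into T \lnot q, T r  //  F \lnot q, F r.
      branch 1.1 (add T \lnot q, T r):
        ○ open, literals {q=F, r=T}.
      branch 1.2 (add F \lnot q, F r):
        ○ open, literals {q=T, r=F}.
  branch 2 (add T ((\lnot p \to \lnot s) \lor (p \land q))):
    T ((\lnot p \to \lnot s) \lor (p \land q)): β-rule — branch into T (\lnot p \to \lnot s)  //  T (p \land q).
      branch 2.1 (add T (\lnot p \to \lnot s)):
        T (\lnot p \to \lnot s): β-rule — branch into F \lnot p  //  T \lnot s.
          branch 2.1.1 (add F \lnot p):
            ○ open, literals {p=T}.
          branch 2.1.2 (add T \lnot s):
            ○ open, literals {s=F}.
      branch 2.2 (add T (p \land q)):
        T (p \land q): α-rule — add T p, T q.
        ○ open, literals {p=T, q=T}.
0 branches closed, 5 open.
Each open branch fixes some atoms; the unmentioned ones are free. Counting distinct full assignments: branch {q=F, r=T} (s, t, p) contributes 8 new; branch {q=T, r=F} (s, t, p) contributes 8 new; branch {p=T} (r, s, q, t) contributes 8 new; branch {s=F} (r, q, t, p) contributes 4 new; branch {p=T, q=T} (r, s, t) contributes 0 new. Total: 28.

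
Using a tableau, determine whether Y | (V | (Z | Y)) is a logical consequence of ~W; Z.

Initial set: {~W; Z; ~(Y | (V | (Z | Y)))}.
~(Y | (V | (Z | Y))): α-rule — add ~Y, ~(V | (Z | Y)).
~(V | (Z | Y)): α-rule — add ~V, ~(Z | Y).
~(Z | Y): α-rule — add ~Z, ~Y.
× closes — contains both Z and ~Z.
All 1 branch closes.
Every branch closed, so the premises entail the conclusion.

Yes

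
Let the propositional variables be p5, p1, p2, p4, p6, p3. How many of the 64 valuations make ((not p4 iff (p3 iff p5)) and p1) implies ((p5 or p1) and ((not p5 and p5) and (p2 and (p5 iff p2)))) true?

48

Initial set: {(((not p4 iff (p3 iff p5)) and p1) implies ((p5 or p1) and ((not p5 and p5) and (p2 and (p5 iff p2)))))}.
(((not p4 iff (p3 iff p5)) and p1) implies ((p5 or p1) and ((not p5 and p5) and (p2 and (p5 iff p2))))): β-rule — branch into not ((not p4 iff (p3 iff p5)) and p1)  //  ((p5 or p1) and ((not p5 and p5) and (p2 and (p5 iff p2)))).
  branch 1 (add not ((not p4 iff (p3 iff p5)) and p1)):
    not ((not p4 iff (p3 iff p5)) and p1): β-rule — branch into not (not p4 iff (p3 iff p5))  //  not p1.
      branch 1.1 (add not (not p4 iff (p3 iff p5))):
        not (not p4 iff (p3 iff p5)): β-rule — branch into not p4, not (p3 iff p5)  //  not not p4, (p3 iff p5).
          branch 1.1.1 (add not p4, not (p3 iff p5)):
            not (p3 iff p5): β-rule — branch into p3, not p5  //  not p3, p5.
              branch 1.1.1.1 (add p3, not p5):
                ○ open, literals {p3=1, p4=0, p5=0}.
              branch 1.1.1.2 (add not p3, p5):
                ○ open, literals {p3=0, p4=0, p5=1}.
          branch 1.1.2 (add not not p4, (p3 iff p5)):
            (p3 iff p5): β-rule — branch into p3, p5  //  not p3, not p5.
              branch 1.1.2.1 (add p3, p5):
                ○ open, literals {p3=1, p4=1, p5=1}.
              branch 1.1.2.2 (add not p3, not p5):
                ○ open, literals {p3=0, p4=1, p5=0}.
      branch 1.2 (add not p1):
        ○ open, literals {p1=0}.
  branch 2 (add ((p5 or p1) and ((not p5 and p5) and (p2 and (p5 iff p2))))):
    ((p5 or p1) and ((not p5 and p5) and (p2 and (p5 iff p2)))): α-rule — add (p5 or p1), ((not p5 and p5) and (p2 and (p5 iff p2))).
    ((not p5 and p5) and (p2 and (p5 iff p2))): α-rule — add (not p5 and p5), (p2 and (p5 iff p2)).
    (not p5 and p5): α-rule — add not p5, p5.
    × closes — contains both p5 and not p5.
1 branch closed, 5 open.
Each open branch fixes some atoms; the unmentioned ones are free. Counting distinct full assignments: branch {p3=1, p4=0, p5=0} (p1, p2, p6) contributes 8 new; branch {p3=0, p4=0, p5=1} (p1, p2, p6) contributes 8 new; branch {p3=1, p4=1, p5=1} (p1, p2, p6) contributes 8 new; branch {p3=0, p4=1, p5=0} (p1, p2, p6) contributes 8 new; branch {p1=0} (p5, p2, p4, p6, p3) contributes 16 new. Total: 48.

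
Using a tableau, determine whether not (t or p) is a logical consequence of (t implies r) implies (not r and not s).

Initial set: {T ((t implies r) implies (not r and not s)); F not (t or p)}.
T ((t implies r) implies (not r and not s)): β-rule — branch into F (t implies r)  //  T (not r and not s).
  branch 1 (add F (t implies r)):
    F (t implies r): α-rule — add T t, F r.
    F not (t or p): β-rule — branch into T t  //  T p.
      branch 1.1 (add T t):
        ○ open, literals {r=0, t=1}.
      branch 1.2 (add T p):
        ○ open, literals {p=1, r=0, t=1}.
  branch 2 (add T (not r and not s)):
    T (not r and not s): α-rule — add T not r, T not s.
    F not (t or p): β-rule — branch into T t  //  T p.
      branch 2.1 (add T t):
        ○ open, literals {r=0, s=0, t=1}.
      branch 2.2 (add T p):
        ○ open, literals {p=1, r=0, s=0}.
0 branches closed, 4 open.
An open branch gives a countermodel: r=0, t=1 (unmentioned atoms arbitrary); the premises hold there but the conclusion fails.

No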